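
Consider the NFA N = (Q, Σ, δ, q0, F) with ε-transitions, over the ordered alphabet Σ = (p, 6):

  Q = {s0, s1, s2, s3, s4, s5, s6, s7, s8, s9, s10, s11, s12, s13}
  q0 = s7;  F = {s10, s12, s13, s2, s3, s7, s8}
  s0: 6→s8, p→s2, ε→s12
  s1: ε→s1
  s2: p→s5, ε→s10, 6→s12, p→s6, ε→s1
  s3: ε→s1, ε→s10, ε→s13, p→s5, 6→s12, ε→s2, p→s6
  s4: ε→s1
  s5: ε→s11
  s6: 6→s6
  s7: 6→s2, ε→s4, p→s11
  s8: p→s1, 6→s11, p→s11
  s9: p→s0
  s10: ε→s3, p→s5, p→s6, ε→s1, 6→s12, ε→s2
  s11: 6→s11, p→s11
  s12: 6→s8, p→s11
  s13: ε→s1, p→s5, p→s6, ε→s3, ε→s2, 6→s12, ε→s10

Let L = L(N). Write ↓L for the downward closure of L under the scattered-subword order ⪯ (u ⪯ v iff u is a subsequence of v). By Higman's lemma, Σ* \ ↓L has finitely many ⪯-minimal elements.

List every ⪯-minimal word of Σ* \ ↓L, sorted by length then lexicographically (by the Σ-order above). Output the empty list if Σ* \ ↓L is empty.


A = [p, 6666].

|Q|=14, |F|=7, |δ|=43 (18 ε).
min D↑ (5 st, q0=0, F={1}): 0:p→1,6→2 1:p→1,6→1 2:p→1,6→3 3:p→1,6→4 4:p→1,6→1.
'p': run [12, 4] end={s1,s11,s5,s6} — reject; 1/1 single-dels accept.
'6666': run [12, 10, 5, 4, 2] end={s11,s6} ∉↓L; 4/4 single-dels accept.
2 words, ⪯-incomp.


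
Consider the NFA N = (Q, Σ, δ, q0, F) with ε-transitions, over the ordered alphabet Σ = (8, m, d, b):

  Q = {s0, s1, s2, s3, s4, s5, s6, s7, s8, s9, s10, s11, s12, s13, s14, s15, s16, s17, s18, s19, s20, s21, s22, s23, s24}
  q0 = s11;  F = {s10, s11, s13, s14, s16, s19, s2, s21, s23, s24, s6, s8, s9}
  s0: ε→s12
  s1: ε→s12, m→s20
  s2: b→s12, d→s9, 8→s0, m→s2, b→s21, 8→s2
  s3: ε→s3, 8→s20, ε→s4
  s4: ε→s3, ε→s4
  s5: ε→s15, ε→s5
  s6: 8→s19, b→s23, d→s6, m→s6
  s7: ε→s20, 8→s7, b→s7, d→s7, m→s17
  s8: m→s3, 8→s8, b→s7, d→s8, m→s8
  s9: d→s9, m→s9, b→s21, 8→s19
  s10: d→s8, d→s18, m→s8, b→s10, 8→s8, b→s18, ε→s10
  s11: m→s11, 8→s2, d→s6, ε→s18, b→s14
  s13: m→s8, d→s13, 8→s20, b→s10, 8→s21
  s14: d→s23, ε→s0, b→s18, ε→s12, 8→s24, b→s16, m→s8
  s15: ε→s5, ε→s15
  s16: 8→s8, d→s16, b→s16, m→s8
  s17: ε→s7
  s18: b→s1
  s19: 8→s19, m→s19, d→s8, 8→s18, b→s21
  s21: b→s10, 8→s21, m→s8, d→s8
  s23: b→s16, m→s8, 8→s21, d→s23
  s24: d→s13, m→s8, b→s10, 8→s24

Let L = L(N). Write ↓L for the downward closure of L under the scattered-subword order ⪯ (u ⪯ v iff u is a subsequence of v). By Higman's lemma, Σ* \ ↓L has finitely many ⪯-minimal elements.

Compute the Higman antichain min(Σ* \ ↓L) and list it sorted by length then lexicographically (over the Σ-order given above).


|Q|=25, |F|=13, |δ|=83 (16 ε).
min D↑ (14 st, q0=0, F={13}): 0:8→1,m→0,d→2,b→3 1:8→1,m→1,d→4,b→5 2:8→6,m→2,d→2,b→7 3:8→8,m→9,d→7,b→10 4:8→6,m→4,d→4,b→5 5:8→5,m→9,d→9,b→11 6:8→6,m→6,d→9,b→5 7:8→5,m→9,d→7,b→10 8:8→8,m→9,d→12,b→11 9:8→9,m→9,d→9,b→13 10:8→9,m→9,d→10,b→10 11:8→9,m→9,d→9,b→11 12:8→5,m→9,d→12,b→11 13:8→13,m→13,d→13,b→13 (ε-aug+det+¬).
'bmb': N↓-sim [22, 17, 6, 3] end={s17,s20,s7} rej; 3/3 single-dels accept.
'8bdb': run [22, 17, 11, 9, 5] end={s1,s12,s17,s20,s7} — reject; 4/4 single-dels accept.
'd8db': run [22, 17, 12, 9, 5] end={s1,s12,s17,s20,s7} rej; 4/4 deletions ∈↓L.
'bb8b': |S_i|=[22, 17, 11, 6, 3] end={s17,s20,s7} rej; 4/4 single-dels accept.
4 minimals (antichain).

min(Σ*\↓L) = [bmb, 8bdb, d8db, bb8b].


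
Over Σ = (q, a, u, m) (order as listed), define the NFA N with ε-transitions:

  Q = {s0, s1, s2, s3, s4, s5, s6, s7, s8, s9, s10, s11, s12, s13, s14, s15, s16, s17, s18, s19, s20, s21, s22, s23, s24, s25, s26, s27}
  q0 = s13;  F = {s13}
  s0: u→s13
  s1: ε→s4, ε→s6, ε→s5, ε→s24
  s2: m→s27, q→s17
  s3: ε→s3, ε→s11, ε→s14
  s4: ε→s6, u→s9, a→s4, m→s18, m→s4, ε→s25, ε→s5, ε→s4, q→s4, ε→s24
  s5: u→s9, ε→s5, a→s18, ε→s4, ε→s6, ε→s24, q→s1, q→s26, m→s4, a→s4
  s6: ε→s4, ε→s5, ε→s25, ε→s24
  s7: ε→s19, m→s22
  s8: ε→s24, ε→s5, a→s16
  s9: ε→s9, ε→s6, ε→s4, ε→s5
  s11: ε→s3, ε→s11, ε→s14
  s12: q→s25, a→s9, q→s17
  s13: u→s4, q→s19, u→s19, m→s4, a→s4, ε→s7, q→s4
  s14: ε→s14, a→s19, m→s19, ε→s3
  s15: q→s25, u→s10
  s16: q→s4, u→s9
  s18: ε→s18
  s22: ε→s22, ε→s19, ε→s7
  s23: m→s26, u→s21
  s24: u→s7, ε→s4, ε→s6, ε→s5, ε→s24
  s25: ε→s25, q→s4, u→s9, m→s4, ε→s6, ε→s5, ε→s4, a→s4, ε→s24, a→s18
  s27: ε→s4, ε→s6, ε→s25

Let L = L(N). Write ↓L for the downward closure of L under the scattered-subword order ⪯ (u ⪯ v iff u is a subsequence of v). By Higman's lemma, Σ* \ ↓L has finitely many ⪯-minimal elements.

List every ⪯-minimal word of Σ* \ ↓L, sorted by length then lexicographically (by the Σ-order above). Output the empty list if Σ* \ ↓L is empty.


min(Σ*\↓L) = [q, a, u, m].

|Q|=28, |F|=1, |δ|=88 (49 ε).
min D↑ (2 st, q0=0, F={1}): 0:q→1,a→1,u→1,m→1 1:q→1,a→1,u→1,m→1 [Hopcroft].
'q': run [13, 12] end={s1,s18,s19,s22,s24,s25,s26,s4,s5,s6,s7,s9} — reject; 1/1 single-dels accept.
'a': N↓-sim [13, 12] end={s1,s18,s19,s22,s24,s25,s26,s4,s5,s6,s7,s9} ∉↓L; 1/1 deletions ∈↓L.
'u': run [13, 12] end={s1,s18,s19,s22,s24,s25,s26,s4,s5,s6,s7,s9} rej; 1/1 del acc.
'm': |S_i|=[13, 12] end={s1,s18,s19,s22,s24,s25,s26,s4,s5,s6,s7,s9} ∉↓L; 1/1 del acc.
4 minimals (antichain).


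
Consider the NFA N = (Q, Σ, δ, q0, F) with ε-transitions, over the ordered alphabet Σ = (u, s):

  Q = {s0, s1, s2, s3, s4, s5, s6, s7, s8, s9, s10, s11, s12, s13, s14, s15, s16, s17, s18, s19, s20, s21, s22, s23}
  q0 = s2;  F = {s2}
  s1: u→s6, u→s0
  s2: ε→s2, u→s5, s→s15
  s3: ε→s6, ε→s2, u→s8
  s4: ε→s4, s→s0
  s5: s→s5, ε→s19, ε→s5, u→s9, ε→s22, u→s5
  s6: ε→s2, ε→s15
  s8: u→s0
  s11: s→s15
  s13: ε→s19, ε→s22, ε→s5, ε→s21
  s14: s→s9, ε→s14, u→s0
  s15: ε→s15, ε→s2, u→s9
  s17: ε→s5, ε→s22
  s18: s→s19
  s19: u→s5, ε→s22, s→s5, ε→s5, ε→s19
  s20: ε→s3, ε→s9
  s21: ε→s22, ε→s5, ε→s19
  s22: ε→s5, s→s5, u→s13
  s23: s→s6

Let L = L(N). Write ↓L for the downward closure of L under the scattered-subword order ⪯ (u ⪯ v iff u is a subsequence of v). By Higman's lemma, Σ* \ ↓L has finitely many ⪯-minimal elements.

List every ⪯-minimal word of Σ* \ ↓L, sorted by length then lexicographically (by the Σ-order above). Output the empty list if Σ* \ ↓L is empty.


|Q|=24, |F|=1, |δ|=47 (27 ε).
min D↑ (2 st, q0=0, F={1}): 0:u→1,s→0 1:u→1,s→1 (ε-aug+det+¬).
'u': |S_i|=[8, 6] end={s13,s19,s21,s22,s5,s9} ∉↓L; 1/1 deletions ∈↓L.
1 words, ⪯-incomp.

min(Σ*\↓L) = [u].


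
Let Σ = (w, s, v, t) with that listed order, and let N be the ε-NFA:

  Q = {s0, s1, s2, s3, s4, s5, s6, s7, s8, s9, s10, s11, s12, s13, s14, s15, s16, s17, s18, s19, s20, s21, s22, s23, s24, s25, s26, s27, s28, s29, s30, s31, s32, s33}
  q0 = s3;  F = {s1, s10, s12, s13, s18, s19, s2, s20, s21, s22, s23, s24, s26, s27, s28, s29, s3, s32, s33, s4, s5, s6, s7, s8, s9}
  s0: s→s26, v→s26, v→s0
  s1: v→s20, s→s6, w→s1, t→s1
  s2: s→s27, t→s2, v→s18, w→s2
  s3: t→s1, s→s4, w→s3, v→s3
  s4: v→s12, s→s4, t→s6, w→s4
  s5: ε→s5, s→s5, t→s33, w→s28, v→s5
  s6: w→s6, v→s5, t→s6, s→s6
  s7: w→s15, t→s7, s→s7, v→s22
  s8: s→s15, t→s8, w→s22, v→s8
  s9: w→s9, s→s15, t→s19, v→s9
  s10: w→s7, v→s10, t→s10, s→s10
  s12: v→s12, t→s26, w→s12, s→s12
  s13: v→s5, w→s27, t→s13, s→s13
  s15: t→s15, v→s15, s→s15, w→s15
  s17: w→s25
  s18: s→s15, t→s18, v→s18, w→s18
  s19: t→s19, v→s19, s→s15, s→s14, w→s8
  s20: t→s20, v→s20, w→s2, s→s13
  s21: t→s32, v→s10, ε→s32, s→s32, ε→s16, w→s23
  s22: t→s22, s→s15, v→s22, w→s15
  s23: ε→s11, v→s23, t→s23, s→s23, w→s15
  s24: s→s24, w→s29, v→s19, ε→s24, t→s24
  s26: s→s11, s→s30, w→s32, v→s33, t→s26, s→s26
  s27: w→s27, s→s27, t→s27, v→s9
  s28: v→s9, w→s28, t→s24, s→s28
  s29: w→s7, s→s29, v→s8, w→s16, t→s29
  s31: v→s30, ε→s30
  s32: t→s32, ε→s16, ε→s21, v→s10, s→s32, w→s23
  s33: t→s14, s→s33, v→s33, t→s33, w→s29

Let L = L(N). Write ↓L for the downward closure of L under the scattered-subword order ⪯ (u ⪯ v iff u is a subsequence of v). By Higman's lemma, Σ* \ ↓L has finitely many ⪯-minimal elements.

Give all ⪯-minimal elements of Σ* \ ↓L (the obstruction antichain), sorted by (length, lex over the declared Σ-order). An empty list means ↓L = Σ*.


A = [tvwvs, svtwww].

|Q|=34, |F|=25, |δ|=122 (8 ε).
min D↑ (25 st, q0=0, F={20}): 0:w→0,s→1,v→0,t→2 1:w→1,s→1,v→3,t→4 2:w→2,s→4,v→5,t→2 3:w→3,s→3,v→3,t→6 4:w→4,s→4,v→7,t→4 5:w→8,s→9,v→5,t→5 6:w→10,s→6,v→11,t→6 7:w→12,s→7,v→7,t→11 8:w→8,s→13,v→14,t→8 9:w→13,s→9,v→7,t→9 10:w→15,s→10,v→16,t→10 11:w→17,s→11,v→11,t→11 12:w→12,s→12,v→18,t→19 13:w→13,s→13,v→18,t→13 14:w→14,s→20,v→14,t→14 15:w→20,s→15,v→15,t→15 16:w→21,s→16,v→16,t→16 17:w→21,s→17,v→22,t→17 18:w→18,s→20,v→18,t→23 19:w→17,s→19,v→23,t→19 20:w→20,s→20,v→20,t→20 21:w→20,s→21,v→24,t→21 22:w→24,s→20,v→22,t→22 23:w→22,s→20,v→23,t→23 24:w→20,s→20,v→24,t→24 (ε-aug+det+¬).
'tvwvs': |S_i|=[30, 27, 21, 14, 7, 2] end={s14,s15} — reject; 5/5 single-dels accept.
'svtwww': N↓-sim [30, 25, 21, 17, 11, 6, 1] end={s15} — reject; 6/6 single-dels accept.
2 words, ⪯-incomp.


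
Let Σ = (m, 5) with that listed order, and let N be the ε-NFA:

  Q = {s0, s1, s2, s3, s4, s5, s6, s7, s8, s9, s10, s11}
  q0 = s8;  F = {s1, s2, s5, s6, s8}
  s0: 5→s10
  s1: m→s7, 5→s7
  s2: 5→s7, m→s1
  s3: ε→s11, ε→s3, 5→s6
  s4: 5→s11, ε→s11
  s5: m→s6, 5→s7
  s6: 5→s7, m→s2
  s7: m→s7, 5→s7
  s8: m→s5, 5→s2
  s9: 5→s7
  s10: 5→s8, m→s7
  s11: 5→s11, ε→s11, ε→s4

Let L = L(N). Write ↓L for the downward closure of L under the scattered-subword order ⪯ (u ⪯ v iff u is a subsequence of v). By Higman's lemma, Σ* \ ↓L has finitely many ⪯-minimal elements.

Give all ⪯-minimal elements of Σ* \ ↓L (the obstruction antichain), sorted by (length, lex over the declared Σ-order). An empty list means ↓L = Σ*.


|Q|=12, |F|=5, |δ|=24 (5 ε).
min D↑ (6 st, q0=0, F={4}): 0:m→1,5→2 1:m→3,5→4 2:m→5,5→4 3:m→2,5→4 4:m→4,5→4 5:m→4,5→4 [Hopcroft].
'm5': run [6, 5, 1] end={s7} ∉↓L; 2/2 del acc.
'55': N↓-sim [6, 3, 1] end={s7} — reject; 2/2 del acc.
'5mm': run [6, 3, 2, 1] end={s7} rej; 3/3 single-dels accept.
'mmmmm': run [6, 5, 4, 3, 2, 1] end={s7} — reject; 5/5 single-dels accept.
4 minimals (antichain).

Antichain: [m5, 55, 5mm, mmmmm].


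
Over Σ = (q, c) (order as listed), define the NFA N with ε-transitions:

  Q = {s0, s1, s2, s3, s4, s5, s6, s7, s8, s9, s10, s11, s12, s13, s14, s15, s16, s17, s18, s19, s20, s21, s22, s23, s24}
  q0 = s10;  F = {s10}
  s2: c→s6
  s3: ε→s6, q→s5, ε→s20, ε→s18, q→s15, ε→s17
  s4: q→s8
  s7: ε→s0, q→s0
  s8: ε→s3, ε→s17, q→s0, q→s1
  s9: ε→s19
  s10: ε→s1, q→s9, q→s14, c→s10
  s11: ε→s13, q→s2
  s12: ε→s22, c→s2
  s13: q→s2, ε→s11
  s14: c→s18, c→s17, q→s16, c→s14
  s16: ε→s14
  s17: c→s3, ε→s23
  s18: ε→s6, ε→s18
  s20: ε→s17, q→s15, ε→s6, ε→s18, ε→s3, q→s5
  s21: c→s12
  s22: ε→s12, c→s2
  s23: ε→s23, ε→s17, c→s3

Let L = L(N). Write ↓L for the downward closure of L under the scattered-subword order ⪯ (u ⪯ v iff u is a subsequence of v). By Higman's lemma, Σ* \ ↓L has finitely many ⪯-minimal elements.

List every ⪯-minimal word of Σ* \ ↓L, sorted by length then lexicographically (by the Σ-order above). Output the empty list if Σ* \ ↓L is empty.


|Q|=25, |F|=1, |δ|=46 (23 ε).
min D↑ (2 st, q0=0, F={1}): 0:q→1,c→0 1:q→1,c→1.
'q': N↓-sim [14, 12] end={s14,s15,s16,s17,s18,s19,s20,s23,s3,s5,s6,s9} — reject; 1/1 deletions ∈↓L.
1 minimals (antichain).

Antichain: [q].


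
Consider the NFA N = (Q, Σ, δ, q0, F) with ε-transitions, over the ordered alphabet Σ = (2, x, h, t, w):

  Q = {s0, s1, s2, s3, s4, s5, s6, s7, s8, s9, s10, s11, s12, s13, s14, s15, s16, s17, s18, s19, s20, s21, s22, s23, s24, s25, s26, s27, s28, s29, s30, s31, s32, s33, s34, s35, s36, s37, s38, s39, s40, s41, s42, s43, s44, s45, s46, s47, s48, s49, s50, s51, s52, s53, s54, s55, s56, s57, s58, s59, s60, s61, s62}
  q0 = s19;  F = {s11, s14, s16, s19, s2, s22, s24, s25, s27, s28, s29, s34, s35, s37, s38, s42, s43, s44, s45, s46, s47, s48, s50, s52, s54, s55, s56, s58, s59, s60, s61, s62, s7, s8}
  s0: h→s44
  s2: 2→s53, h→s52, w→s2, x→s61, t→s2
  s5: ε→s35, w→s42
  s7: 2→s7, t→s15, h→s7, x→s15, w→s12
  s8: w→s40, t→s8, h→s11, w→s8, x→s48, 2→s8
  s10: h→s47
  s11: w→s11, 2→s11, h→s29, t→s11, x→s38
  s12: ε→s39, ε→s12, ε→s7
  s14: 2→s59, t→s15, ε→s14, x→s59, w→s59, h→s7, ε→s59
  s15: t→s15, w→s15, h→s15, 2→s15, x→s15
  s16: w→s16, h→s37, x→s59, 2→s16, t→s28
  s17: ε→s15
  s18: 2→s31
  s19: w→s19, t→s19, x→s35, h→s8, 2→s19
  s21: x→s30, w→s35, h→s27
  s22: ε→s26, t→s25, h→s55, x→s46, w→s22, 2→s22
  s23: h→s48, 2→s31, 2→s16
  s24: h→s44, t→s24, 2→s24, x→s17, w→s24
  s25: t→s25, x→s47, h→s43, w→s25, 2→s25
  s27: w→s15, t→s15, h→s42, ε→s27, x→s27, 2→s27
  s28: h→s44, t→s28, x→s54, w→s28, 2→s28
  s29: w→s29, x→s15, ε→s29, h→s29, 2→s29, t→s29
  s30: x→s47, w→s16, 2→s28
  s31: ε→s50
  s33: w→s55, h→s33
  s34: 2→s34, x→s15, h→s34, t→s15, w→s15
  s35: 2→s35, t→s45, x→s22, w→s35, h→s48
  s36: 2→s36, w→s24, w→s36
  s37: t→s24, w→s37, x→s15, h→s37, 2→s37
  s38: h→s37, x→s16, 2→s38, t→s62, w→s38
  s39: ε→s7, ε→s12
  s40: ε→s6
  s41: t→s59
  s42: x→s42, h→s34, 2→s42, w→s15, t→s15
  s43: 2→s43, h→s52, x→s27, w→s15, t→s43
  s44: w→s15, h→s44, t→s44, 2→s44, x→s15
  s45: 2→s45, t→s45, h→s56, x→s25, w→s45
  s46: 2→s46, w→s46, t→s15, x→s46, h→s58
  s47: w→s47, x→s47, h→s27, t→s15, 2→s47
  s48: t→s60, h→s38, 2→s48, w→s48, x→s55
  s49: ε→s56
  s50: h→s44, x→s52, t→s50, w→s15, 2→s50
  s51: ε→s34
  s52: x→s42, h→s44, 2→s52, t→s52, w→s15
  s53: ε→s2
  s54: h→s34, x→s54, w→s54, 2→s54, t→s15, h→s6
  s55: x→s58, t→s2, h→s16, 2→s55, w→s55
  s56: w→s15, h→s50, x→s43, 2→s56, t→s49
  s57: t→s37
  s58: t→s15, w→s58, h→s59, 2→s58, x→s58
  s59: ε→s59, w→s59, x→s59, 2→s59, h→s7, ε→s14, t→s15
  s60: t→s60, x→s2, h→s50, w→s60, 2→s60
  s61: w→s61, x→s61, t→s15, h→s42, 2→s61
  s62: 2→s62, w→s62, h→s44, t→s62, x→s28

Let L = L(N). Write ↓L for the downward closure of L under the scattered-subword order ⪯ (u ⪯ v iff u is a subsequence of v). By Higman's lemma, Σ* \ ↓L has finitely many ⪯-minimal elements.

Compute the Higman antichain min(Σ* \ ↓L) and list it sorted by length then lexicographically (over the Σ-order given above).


|Q|=63, |F|=34, |δ|=216 (19 ε).
min D↑ (34 st, q0=0, F={15}): 0:2→0,x→1,h→2,t→0,w→0 1:2→1,x→3,h→4,t→5,w→1 2:2→2,x→4,h→6,t→2,w→2 3:2→3,x→7,h→8,t→9,w→3 4:2→4,x→8,h→10,t→11,w→4 5:2→5,x→9,h→12,t→5,w→5 6:2→6,x→10,h→13,t→6,w→6 7:2→7,x→7,h→14,t→15,w→7 8:2→8,x→14,h→16,t→17,w→8 9:2→9,x→18,h→19,t→9,w→9 10:2→10,x→16,h→20,t→21,w→10 11:2→11,x→17,h→22,t→11,w→11 12:2→12,x→19,h→22,t→12,w→15 13:2→13,x→15,h→13,t→13,w→13 14:2→14,x→14,h→23,t→15,w→14 15:2→15,x→15,h→15,t→15,w→15 16:2→16,x→23,h→20,t→24,w→16 17:2→17,x→25,h→26,t→17,w→17 18:2→18,x→18,h→27,t→15,w→18 19:2→19,x→27,h→26,t→19,w→15 20:2→20,x→15,h→20,t→28,w→20 21:2→21,x→24,h→29,t→21,w→21 22:2→22,x→26,h→29,t→22,w→15 23:2→23,x→23,h→30,t→15,w→23 24:2→24,x→31,h→29,t→24,w→24 25:2→25,x→25,h→32,t→15,w→25 26:2→26,x→32,h→29,t→26,w→15 27:2→27,x→27,h→32,t→15,w→15 28:2→28,x→15,h→29,t→28,w→28 29:2→29,x→15,h→29,t→29,w→15 30:2→30,x→15,h→30,t→15,w→30 31:2→31,x→31,h→33,t→15,w→31 32:2→32,x→32,h→33,t→15,w→15 33:2→33,x→15,h→33,t→15,w→15.
'xxxt': run [43, 38, 29, 16, 1] end={s15} ∉↓L; 4/4 del acc.
'xthw': run [43, 38, 23, 11, 1] end={s15} — reject; 4/4 single-dels accept.
'hhhx': run [43, 35, 22, 11, 2] end={s15,s17} ∉↓L; 4/4 deletions ∈↓L.
3 minimals (antichain).

Antichain: [xxxt, xthw, hhhx].


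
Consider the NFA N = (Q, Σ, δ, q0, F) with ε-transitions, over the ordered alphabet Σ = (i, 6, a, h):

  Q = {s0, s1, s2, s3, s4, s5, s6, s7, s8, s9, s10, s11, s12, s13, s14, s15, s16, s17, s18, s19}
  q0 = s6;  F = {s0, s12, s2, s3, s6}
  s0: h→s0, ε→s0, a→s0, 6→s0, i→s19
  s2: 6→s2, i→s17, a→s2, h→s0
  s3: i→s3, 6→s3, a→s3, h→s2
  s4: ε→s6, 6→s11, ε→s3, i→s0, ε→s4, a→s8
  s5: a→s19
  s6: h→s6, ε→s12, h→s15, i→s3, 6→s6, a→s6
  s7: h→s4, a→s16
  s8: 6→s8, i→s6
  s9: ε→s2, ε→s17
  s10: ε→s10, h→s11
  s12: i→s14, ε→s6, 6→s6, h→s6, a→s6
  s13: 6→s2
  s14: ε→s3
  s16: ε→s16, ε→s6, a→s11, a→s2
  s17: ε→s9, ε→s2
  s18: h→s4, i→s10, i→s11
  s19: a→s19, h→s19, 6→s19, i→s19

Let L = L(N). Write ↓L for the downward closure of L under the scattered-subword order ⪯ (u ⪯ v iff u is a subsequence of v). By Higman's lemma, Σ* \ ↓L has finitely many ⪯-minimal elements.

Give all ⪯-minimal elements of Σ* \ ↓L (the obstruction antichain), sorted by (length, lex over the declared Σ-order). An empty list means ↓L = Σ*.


|Q|=20, |F|=5, |δ|=54 (14 ε).
min D↑ (5 st, q0=0, F={4}): 0:i→1,6→0,a→0,h→0 1:i→1,6→1,a→1,h→2 2:i→2,6→2,a→2,h→3 3:i→4,6→3,a→3,h→3 4:i→4,6→4,a→4,h→4 (ε-aug+det+¬).
'ihhi': N↓-sim [10, 7, 5, 2, 1] end={s19} — reject; 4/4 single-dels accept.
1 words, ⪯-incomp.

min(Σ*\↓L) = [ihhi].


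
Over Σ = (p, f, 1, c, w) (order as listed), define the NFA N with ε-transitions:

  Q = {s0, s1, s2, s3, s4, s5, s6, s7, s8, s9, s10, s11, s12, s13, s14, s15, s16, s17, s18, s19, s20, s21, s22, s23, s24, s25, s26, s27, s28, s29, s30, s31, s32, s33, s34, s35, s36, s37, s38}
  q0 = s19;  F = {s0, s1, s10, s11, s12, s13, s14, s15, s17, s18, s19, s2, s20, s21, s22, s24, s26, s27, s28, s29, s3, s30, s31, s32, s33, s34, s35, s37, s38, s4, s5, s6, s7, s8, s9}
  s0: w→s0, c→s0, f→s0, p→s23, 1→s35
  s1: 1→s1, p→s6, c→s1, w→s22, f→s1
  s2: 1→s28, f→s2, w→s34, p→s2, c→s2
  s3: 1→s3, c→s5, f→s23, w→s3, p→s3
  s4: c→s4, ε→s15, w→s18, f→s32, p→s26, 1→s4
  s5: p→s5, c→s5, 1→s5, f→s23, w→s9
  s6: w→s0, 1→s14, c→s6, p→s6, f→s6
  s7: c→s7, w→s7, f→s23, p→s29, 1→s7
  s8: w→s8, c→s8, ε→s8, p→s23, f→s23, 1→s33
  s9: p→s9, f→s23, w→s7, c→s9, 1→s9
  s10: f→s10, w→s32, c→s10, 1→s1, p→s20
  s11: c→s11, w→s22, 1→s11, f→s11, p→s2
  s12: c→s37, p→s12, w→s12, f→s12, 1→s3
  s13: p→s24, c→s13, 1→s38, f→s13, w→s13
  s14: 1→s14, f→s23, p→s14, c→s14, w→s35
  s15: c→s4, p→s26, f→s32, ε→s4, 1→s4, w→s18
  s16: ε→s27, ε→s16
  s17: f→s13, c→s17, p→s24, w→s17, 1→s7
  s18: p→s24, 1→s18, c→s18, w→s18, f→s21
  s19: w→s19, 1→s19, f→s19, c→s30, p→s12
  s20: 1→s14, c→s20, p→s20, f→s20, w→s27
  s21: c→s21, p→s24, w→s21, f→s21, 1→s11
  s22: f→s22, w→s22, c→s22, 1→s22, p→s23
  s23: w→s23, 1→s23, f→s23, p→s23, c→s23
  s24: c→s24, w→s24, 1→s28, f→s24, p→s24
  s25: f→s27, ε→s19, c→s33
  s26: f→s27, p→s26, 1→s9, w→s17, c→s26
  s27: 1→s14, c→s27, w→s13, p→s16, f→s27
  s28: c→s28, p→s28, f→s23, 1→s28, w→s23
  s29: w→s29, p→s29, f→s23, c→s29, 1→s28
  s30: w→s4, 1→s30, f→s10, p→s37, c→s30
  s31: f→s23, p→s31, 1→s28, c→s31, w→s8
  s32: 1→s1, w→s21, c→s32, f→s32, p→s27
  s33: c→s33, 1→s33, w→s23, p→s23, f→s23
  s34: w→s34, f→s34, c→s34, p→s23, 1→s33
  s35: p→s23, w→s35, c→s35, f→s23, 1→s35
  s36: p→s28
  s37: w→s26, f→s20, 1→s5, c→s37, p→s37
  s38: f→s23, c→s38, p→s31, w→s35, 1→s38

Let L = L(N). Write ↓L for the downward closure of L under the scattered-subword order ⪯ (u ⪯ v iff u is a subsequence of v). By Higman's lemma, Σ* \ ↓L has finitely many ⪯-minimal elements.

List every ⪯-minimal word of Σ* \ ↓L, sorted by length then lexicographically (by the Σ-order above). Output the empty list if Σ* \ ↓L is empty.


A = [p1f, cf1wp, cwwp1w].

|Q|=39, |F|=35, |δ|=189 (6 ε).
min D↑ (35 st, q0=0, F={7}): 0:p→1,f→0,1→0,c→2,w→0 1:p→1,f→1,1→3,c→4,w→1 2:p→4,f→5,1→2,c→2,w→6 3:p→3,f→7,1→3,c→8,w→3 4:p→4,f→9,1→8,c→4,w→10 5:p→9,f→5,1→11,c→5,w→12 6:p→10,f→12,1→6,c→6,w→13 7:p→7,f→7,1→7,c→7,w→7 8:p→8,f→7,1→8,c→8,w→14 9:p→9,f→9,1→15,c→9,w→16 10:p→10,f→16,1→14,c→10,w→17 11:p→18,f→11,1→11,c→11,w→19 12:p→16,f→12,1→11,c→12,w→20 13:p→21,f→20,1→13,c→13,w→13 14:p→14,f→7,1→14,c→14,w→22 15:p→15,f→7,1→15,c→15,w→23 16:p→16,f→16,1→15,c→16,w→24 17:p→21,f→24,1→22,c→17,w→17 18:p→18,f→18,1→15,c→18,w→25 19:p→7,f→19,1→19,c→19,w→19 20:p→21,f→20,1→26,c→20,w→20 21:p→21,f→21,1→27,c→21,w→21 22:p→28,f→7,1→22,c→22,w→22 23:p→7,f→7,1→23,c→23,w→23 24:p→21,f→24,1→29,c→24,w→24 25:p→7,f→25,1→23,c→25,w→25 26:p→30,f→26,1→26,c→26,w→19 27:p→27,f→7,1→27,c→27,w→7 28:p→28,f→7,1→27,c→28,w→28 29:p→31,f→7,1→29,c→29,w→23 30:p→30,f→30,1→27,c→30,w→32 31:p→31,f→7,1→27,c→31,w→33 32:p→7,f→32,1→34,c→32,w→32 33:p→7,f→7,1→34,c→33,w→33 34:p→7,f→7,1→34,c→34,w→7 [Hopcroft].
'p1f': N↓-sim [37, 26, 13, 1] end={s23} rej; 3/3 del acc.
'cf1wp': run [37, 34, 23, 15, 7, 1] end={s23} rej; 5/5 single-dels accept.
'cwwp1w': N↓-sim [37, 34, 29, 19, 9, 3, 1] end={s23} ∉↓L; 6/6 single-dels accept.
3 minimals (antichain).


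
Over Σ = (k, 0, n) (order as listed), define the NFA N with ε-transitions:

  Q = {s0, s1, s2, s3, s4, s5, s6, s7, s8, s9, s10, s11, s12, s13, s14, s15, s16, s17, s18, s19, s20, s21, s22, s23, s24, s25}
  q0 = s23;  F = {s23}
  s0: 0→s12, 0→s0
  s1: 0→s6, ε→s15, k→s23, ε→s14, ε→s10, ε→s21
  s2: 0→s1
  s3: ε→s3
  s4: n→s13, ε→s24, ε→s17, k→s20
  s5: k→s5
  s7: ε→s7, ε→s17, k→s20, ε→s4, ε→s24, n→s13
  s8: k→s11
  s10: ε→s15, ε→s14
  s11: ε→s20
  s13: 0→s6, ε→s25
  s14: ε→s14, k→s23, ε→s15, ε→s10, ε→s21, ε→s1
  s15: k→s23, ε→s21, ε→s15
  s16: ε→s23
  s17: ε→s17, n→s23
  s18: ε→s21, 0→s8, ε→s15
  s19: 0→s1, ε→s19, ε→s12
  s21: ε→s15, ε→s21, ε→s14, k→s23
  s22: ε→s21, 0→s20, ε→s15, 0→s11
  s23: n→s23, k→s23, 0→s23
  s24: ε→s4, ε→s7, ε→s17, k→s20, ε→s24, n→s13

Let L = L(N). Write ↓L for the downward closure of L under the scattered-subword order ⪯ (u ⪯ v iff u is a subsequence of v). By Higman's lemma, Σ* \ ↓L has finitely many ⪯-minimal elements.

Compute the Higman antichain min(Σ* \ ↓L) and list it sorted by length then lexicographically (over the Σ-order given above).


|Q|=26, |F|=1, |δ|=62 (37 ε).
min D↑ (1 st, q0=0, F={}): 0:k→0,0→0,n→0.
L(D↑) = ∅; no obstructions.

Antichain: [].


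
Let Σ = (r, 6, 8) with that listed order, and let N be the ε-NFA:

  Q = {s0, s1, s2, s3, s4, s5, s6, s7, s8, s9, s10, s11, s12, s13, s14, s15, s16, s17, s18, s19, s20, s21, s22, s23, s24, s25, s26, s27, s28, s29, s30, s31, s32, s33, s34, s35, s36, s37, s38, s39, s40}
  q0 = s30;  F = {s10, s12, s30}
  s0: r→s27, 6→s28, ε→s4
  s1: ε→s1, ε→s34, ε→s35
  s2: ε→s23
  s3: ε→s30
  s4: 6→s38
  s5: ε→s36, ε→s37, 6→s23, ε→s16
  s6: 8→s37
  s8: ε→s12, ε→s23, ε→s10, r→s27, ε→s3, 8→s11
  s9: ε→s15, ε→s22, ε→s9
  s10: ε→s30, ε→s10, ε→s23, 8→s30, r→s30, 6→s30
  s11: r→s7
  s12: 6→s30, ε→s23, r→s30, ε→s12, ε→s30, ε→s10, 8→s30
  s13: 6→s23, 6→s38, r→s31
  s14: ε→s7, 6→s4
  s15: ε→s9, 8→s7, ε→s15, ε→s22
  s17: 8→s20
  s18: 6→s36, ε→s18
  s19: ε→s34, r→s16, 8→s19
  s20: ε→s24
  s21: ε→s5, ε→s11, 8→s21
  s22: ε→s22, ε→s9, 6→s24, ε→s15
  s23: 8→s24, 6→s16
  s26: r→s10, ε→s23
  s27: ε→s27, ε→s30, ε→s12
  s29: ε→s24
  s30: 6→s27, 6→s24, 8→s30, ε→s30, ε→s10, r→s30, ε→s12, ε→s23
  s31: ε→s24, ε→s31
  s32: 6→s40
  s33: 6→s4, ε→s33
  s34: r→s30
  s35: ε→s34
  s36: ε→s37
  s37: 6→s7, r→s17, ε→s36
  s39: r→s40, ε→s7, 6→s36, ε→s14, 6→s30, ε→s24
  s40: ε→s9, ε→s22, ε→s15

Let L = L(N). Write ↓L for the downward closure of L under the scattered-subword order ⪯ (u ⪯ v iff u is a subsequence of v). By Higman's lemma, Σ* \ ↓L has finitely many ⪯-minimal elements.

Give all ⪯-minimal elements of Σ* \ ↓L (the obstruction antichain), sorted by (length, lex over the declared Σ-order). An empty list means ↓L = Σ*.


Antichain: [].

|Q|=41, |F|=3, |δ|=96 (56 ε).
min D↑ (1 st, q0=0, F={}): 0:r→0,6→0,8→0 (ε-aug+det+¬).
L(D↑) = ∅ ⇒ ↓L = Σ*.


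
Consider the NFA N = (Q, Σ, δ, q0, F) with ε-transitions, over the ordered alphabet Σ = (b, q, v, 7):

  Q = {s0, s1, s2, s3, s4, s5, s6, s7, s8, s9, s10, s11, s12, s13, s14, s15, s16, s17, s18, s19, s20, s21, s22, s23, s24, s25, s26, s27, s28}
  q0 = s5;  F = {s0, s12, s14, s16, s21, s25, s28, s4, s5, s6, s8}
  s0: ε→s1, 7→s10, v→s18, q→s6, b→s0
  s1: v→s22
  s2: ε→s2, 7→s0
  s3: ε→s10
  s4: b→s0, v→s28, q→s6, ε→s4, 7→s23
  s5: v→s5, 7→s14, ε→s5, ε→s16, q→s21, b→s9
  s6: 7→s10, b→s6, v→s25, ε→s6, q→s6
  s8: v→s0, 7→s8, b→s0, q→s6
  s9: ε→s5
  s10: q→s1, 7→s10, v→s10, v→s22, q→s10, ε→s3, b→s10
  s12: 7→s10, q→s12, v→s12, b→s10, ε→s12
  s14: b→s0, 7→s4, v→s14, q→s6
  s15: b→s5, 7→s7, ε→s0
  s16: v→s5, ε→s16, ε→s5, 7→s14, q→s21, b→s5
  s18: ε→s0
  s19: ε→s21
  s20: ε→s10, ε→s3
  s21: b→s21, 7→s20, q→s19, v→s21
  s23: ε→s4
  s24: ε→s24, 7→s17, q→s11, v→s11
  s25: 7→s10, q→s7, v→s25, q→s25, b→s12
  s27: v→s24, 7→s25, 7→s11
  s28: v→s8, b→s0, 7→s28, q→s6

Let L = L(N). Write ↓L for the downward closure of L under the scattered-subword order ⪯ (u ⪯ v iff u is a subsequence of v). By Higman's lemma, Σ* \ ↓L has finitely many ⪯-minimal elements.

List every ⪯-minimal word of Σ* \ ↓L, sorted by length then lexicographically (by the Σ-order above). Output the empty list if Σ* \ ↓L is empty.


min(Σ*\↓L) = [q7, 7b7, 7qvbb, 77vvv7].

|Q|=29, |F|=11, |δ|=80 (19 ε).
min D↑ (11 st, q0=0, F={3}): 0:b→0,q→1,v→0,7→2 1:b→1,q→1,v→1,7→3 2:b→4,q→5,v→2,7→6 3:b→3,q→3,v→3,7→3 4:b→4,q→5,v→4,7→3 5:b→5,q→5,v→7,7→3 6:b→4,q→5,v→8,7→6 7:b→9,q→7,v→7,7→3 8:b→4,q→5,v→10,7→8 9:b→3,q→9,v→9,7→3 10:b→4,q→5,v→4,7→10.
'q7': |S_i|=[21, 11, 5] end={s1,s10,s20,s22,s3} ∉↓L; 2/2 del acc.
'7b7': N↓-sim [21, 16, 10, 4] end={s1,s10,s22,s3} rej; 3/3 deletions ∈↓L.
'7qvbb': run [21, 16, 8, 7, 5, 4] end={s1,s10,s22,s3} rej; 5/5 deletions ∈↓L.
'77vvv7': run [21, 16, 14, 12, 11, 10, 4] end={s1,s10,s22,s3} — reject; 6/6 single-dels accept.
4 minimals (antichain).


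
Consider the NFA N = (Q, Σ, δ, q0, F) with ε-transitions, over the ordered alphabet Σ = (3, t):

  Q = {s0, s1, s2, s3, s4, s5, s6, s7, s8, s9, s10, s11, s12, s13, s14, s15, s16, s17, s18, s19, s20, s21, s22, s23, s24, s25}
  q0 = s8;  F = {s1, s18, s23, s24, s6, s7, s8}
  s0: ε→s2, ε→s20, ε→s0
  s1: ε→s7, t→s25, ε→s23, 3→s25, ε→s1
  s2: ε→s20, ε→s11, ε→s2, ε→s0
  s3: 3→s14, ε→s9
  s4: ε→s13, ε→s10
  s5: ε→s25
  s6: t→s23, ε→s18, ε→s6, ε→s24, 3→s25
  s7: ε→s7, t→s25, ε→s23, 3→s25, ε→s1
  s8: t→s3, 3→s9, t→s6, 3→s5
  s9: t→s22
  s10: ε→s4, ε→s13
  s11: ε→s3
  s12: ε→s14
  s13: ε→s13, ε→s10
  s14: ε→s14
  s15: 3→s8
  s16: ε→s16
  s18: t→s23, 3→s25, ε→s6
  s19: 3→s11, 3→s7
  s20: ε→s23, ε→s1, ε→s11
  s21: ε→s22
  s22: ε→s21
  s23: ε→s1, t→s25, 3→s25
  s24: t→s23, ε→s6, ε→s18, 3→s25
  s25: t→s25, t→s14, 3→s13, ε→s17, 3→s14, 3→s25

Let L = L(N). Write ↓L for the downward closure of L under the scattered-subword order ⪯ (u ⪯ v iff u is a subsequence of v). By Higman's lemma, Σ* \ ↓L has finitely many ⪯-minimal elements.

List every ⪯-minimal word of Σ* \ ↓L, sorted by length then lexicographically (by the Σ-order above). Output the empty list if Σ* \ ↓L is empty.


A = [3, ttt].

|Q|=26, |F|=7, |δ|=64 (38 ε).
min D↑ (4 st, q0=0, F={1}): 0:3→1,t→2 1:3→1,t→1 2:3→1,t→3 3:3→1,t→1 (ε-aug+det+¬).
'3': run [18, 10] end={s10,s13,s14,s17,s21,s22,s25,s4,s5,s9} — reject; 1/1 del acc.
'ttt': run [18, 16, 11, 6] end={s10,s13,s14,s17,s25,s4} — reject; 3/3 deletions ∈↓L.
2 obstructions.


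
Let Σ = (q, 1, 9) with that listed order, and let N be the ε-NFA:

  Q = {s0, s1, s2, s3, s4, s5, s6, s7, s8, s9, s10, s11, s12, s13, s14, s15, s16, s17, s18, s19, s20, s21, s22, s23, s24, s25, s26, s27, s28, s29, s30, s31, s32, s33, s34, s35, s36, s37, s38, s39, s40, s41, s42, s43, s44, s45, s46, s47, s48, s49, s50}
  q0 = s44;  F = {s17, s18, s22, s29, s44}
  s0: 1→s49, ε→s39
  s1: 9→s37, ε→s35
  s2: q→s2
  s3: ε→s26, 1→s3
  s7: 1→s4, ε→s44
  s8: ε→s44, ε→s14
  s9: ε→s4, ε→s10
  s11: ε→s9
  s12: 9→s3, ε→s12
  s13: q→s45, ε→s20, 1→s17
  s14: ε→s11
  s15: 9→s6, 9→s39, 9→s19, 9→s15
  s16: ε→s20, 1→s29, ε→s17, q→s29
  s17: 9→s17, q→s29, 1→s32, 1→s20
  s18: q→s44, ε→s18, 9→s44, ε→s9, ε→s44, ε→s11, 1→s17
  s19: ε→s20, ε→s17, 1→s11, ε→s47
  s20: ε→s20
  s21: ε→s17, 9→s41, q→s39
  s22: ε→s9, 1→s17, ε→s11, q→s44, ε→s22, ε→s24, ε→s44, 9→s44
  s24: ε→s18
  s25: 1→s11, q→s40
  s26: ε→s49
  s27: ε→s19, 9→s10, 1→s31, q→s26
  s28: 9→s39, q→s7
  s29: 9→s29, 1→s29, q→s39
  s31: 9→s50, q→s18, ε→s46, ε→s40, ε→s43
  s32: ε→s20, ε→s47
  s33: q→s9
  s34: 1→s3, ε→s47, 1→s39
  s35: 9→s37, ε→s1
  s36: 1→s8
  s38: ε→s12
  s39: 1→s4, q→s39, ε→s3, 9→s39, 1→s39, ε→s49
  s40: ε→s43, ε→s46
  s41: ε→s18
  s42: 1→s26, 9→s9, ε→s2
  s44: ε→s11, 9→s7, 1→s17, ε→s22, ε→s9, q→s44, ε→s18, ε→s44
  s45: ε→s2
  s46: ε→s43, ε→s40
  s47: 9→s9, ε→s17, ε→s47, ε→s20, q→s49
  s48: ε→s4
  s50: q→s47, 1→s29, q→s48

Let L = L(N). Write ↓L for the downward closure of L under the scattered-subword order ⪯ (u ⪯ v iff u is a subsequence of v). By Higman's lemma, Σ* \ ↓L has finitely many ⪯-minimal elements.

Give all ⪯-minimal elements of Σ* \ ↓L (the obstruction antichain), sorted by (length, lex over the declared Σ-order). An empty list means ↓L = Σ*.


Antichain: [1qq].

|Q|=51, |F|=5, |δ|=115 (57 ε).
min D↑ (4 st, q0=0, F={3}): 0:q→0,1→1,9→0 1:q→2,1→1,9→1 2:q→3,1→2,9→2 3:q→3,1→3,9→3 (ε-aug+det+¬).
'1qq': N↓-sim [18, 12, 6, 5] end={s26,s3,s39,s4,s49} ∉↓L; 3/3 single-dels accept.
1 words, ⪯-incomp.


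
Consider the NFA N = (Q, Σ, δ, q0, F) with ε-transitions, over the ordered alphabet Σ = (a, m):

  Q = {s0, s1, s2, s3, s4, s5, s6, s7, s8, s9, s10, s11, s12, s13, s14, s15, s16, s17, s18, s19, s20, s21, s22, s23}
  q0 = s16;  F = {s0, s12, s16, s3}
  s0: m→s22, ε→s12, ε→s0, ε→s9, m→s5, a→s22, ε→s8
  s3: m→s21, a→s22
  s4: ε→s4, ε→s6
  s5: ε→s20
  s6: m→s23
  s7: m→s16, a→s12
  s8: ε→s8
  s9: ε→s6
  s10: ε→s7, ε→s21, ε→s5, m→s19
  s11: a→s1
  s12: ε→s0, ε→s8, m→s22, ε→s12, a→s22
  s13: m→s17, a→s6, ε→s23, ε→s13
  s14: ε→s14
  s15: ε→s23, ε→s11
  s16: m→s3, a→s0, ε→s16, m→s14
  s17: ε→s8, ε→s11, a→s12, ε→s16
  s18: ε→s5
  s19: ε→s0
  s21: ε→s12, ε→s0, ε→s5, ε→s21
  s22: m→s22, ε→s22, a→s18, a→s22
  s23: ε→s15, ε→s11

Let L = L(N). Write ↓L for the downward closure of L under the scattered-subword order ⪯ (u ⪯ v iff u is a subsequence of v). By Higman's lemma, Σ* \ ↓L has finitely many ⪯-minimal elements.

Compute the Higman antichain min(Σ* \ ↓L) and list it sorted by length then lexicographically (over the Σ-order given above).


|Q|=24, |F|=4, |δ|=54 (33 ε).
min D↑ (4 st, q0=0, F={3}): 0:a→1,m→2 1:a→3,m→3 2:a→3,m→1 3:a→3,m→3 (ε-aug+det+¬).
'aa': |S_i|=[17, 13, 5] end={s1,s18,s20,s22,s5} ∉↓L; 2/2 deletions ∈↓L.
'am': run [17, 13, 8] end={s1,s11,s15,s18,s20,s22,s23,s5} rej; 2/2 del acc.
'ma': |S_i|=[17, 16, 5] end={s1,s18,s20,s22,s5} ∉↓L; 2/2 del acc.
'mmm': |S_i|=[17, 16, 14, 8] end={s1,s11,s15,s18,s20,s22,s23,s5} ∉↓L; 3/3 single-dels accept.
4 words, ⪯-incomp.

min(Σ*\↓L) = [aa, am, ma, mmm].


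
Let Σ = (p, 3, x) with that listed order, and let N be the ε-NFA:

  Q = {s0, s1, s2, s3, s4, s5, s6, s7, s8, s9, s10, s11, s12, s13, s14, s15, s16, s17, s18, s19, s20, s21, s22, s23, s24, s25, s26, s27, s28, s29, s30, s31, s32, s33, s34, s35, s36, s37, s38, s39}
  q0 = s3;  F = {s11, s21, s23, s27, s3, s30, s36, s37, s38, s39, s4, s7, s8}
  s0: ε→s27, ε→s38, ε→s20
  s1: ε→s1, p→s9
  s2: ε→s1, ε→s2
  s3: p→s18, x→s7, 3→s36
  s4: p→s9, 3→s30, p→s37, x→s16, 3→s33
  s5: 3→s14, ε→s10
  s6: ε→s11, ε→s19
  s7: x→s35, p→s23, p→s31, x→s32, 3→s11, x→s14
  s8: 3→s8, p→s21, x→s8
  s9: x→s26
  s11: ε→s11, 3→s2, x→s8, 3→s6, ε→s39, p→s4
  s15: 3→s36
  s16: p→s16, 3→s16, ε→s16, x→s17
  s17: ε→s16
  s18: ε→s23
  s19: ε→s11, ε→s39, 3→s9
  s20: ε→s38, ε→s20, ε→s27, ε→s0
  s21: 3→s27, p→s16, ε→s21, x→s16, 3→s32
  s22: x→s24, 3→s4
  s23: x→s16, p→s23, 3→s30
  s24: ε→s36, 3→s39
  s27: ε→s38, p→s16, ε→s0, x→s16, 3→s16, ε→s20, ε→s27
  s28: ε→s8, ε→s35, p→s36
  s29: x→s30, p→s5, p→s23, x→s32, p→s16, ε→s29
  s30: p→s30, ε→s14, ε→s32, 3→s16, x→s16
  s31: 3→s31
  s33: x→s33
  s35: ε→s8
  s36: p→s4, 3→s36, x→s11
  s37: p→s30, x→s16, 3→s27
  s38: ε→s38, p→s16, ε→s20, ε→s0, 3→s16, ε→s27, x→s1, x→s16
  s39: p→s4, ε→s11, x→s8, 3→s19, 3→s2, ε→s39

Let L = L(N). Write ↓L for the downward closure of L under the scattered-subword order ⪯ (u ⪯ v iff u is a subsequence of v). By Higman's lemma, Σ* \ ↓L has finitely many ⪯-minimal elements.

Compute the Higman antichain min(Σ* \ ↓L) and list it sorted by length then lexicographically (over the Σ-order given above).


A = [px, p33, xxpp, 3ppp3, 3pp3p].

|Q|=40, |F|=13, |δ|=105 (38 ε).
min D↑ (12 st, q0=0, F={5}): 0:p→1,3→2,x→3 1:p→1,3→4,x→5 2:p→6,3→2,x→7 3:p→1,3→7,x→8 4:p→4,3→5,x→5 5:p→5,3→5,x→5 6:p→9,3→4,x→5 7:p→6,3→7,x→8 8:p→10,3→8,x→8 9:p→4,3→11,x→5 10:p→5,3→11,x→5 11:p→5,3→5,x→5 [Hopcroft].
'px': |S_i|=[29, 19, 6] end={s1,s16,s17,s26,s33,s9} ∉↓L; 2/2 del acc.
'p33': N↓-sim [29, 19, 14, 3] end={s16,s17,s31} rej; 3/3 single-dels accept.
'xxpp': |S_i|=[29, 26, 15, 11, 4] end={s16,s17,s26,s9} ∉↓L; 4/4 single-dels accept.
'3ppp3': N↓-sim [29, 24, 16, 13, 7, 2] end={s16,s17} — reject; 5/5 del acc.
'3pp3p': run [29, 24, 16, 13, 9, 4] end={s16,s17,s26,s9} ∉↓L; 5/5 single-dels accept.
5 words, ⪯-incomp.


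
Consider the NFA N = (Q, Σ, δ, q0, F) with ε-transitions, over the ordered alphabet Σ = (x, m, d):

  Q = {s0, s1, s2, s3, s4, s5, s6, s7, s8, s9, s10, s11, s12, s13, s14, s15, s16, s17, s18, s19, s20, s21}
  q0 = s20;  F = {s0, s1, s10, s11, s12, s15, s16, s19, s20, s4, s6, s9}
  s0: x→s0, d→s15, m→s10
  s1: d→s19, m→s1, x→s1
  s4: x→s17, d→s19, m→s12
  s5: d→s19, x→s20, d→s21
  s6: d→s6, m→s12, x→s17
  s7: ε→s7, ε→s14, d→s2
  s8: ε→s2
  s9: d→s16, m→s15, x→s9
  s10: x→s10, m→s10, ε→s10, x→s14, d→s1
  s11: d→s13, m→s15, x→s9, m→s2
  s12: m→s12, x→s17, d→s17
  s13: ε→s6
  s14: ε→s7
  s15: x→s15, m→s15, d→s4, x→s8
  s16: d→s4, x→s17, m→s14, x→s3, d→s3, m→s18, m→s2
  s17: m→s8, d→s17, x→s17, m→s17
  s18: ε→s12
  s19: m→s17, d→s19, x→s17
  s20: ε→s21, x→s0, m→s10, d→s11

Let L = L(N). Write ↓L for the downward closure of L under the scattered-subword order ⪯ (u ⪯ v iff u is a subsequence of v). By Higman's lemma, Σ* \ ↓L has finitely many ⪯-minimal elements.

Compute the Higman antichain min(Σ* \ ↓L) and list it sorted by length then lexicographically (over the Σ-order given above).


min(Σ*\↓L) = [ddx, mddm, ddmd, xdddm].

|Q|=22, |F|=12, |δ|=59 (8 ε).
min D↑ (13 st, q0=0, F={11}): 0:x→1,m→2,d→3 1:x→1,m→2,d→4 2:x→2,m→2,d→5 3:x→6,m→4,d→7 4:x→4,m→4,d→8 5:x→5,m→5,d→9 6:x→6,m→4,d→10 7:x→11,m→12,d→7 8:x→11,m→12,d→9 9:x→11,m→11,d→9 10:x→11,m→12,d→8 11:x→11,m→11,d→11 12:x→11,m→12,d→11 (ε-aug+det+¬).
'ddx': N↓-sim [21, 17, 13, 4] end={s17,s2,s3,s8} ∉↓L; 3/3 del acc.
'mddm': |S_i|=[21, 12, 7, 4, 3] end={s17,s2,s8} rej; 4/4 single-dels accept.
'ddmd': run [21, 17, 13, 7, 3] end={s17,s2,s8} ∉↓L; 4/4 single-dels accept.
'xdddm': |S_i|=[21, 16, 13, 7, 4, 3] end={s17,s2,s8} ∉↓L; 5/5 del acc.
4 minimals (antichain).


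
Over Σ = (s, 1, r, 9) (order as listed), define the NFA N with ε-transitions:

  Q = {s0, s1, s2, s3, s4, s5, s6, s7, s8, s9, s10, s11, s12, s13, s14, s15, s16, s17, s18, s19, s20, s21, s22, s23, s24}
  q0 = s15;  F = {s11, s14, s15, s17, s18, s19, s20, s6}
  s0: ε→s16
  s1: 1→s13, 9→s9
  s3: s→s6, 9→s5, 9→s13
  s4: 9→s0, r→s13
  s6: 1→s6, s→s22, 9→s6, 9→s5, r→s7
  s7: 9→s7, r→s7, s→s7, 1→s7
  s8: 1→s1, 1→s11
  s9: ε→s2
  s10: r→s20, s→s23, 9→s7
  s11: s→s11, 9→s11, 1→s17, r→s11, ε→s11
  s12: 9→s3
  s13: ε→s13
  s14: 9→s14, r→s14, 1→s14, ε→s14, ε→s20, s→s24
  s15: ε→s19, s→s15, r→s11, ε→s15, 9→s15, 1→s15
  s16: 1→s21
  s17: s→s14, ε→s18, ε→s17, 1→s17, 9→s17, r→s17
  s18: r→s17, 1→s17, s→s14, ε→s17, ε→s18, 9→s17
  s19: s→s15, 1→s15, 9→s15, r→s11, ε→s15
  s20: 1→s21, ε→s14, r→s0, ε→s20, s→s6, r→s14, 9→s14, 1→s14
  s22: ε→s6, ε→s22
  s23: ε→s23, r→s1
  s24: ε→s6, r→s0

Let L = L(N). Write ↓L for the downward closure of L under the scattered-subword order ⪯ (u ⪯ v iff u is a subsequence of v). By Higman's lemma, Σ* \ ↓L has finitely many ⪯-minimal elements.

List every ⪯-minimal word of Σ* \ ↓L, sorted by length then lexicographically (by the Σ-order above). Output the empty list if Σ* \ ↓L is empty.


|Q|=25, |F|=8, |δ|=74 (19 ε).
min D↑ (6 st, q0=0, F={5}): 0:s→0,1→0,r→1,9→0 1:s→1,1→2,r→1,9→1 2:s→3,1→2,r→2,9→2 3:s→4,1→3,r→3,9→3 4:s→4,1→4,r→5,9→4 5:s→5,1→5,r→5,9→5 (ε-aug+det+¬).
'r1ssr': N↓-sim [15, 13, 12, 10, 8, 4] end={s0,s16,s21,s7} — reject; 5/5 single-dels accept.
1 minimals (antichain).

A = [r1ssr].
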